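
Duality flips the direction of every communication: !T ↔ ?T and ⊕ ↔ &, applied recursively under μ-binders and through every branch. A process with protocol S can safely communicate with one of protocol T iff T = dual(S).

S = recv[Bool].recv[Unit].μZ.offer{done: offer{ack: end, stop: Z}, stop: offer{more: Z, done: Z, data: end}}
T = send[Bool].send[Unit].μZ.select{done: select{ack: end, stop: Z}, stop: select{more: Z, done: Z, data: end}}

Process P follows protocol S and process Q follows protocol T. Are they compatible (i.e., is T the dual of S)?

recv[Bool] | send[Bool]  ✓
  recv[Unit] | send[Unit]  ✓
    μZ | μZ  ✓ (binder kept)
      offer{done,stop} | select{done,stop}  ✓ same labels
        case done:
          offer{ack,stop} | select{ack,stop}  ✓ same labels
            case ack:
              end | end  ✓
            case stop:
              Z | Z  ✓
        case stop:
          offer{more,done,data} | select{more,done,data}  ✓ same labels
            case more:
              Z | Z  ✓
            case done:
              Z | Z  ✓
            case data:
              end | end  ✓

YES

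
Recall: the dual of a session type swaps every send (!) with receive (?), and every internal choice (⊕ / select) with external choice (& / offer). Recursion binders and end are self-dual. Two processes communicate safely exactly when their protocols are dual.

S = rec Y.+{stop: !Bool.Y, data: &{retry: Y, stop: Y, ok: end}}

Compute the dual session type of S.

rec Y.&{stop: ?Bool.Y, data: +{retry: Y, stop: Y, ok: end}}

rec Y → rec Y  (μ self-dual)
  +{stop,data} → &{stop,data}  (⊕→&)
    [stop]
      !Bool → ?Bool
        Y self-dual
    [data]
      &{retry,stop,ok} → +{retry,stop,ok}  (&→⊕)
        [retry]
          Y self-dual
        [stop]
          Y self-dual
        [ok]
          end self-dual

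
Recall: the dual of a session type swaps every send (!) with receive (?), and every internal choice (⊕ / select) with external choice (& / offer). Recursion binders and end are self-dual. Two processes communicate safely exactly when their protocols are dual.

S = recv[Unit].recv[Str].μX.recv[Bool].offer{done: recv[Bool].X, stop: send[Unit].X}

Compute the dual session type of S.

recv[Unit] ↦ send[Unit]
  recv[Str] ↦ send[Str]
    μX ↦ μX  (μ self-dual)
      recv[Bool] ↦ send[Bool]
        offer{done,stop} ↦ select{done,stop}  (&→⊕)
          • done:
            recv[Bool] ↦ send[Bool]
              dual(X) = X
          • stop:
            send[Unit] ↦ recv[Unit]
              dual(X) = X

send[Unit].send[Str].μX.send[Bool].select{done: send[Bool].X, stop: recv[Unit].X}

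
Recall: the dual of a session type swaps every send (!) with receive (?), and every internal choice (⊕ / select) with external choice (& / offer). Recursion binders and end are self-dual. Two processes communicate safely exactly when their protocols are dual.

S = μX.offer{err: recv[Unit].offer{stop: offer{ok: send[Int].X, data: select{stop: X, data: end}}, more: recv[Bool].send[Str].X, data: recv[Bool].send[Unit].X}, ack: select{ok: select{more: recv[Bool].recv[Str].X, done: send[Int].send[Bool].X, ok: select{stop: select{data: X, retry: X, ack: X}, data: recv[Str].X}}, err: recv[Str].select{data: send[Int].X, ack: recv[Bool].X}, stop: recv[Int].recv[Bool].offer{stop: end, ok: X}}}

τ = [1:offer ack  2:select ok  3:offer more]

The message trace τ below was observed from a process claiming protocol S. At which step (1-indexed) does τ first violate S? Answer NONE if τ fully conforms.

3

step 1: offer ack  ✓  now at select{ok: select{more: recv[Bool].recv[Str].μX.…, done: send[Int].send[Bool].μX.…, ok: select{stop: select{data: μX.…, retry: μX.…, ack: μX.…}, data: recv[Str].μX.…}}, err: recv[Str].select{data: send[Int].μX.…, ack: recv[Bool].μX.…}, stop: recv[Int].recv[Bool].offer{stop: end, ok: μX.…}}
step 2: select ok  ✓  now at select{more: recv[Bool].recv[Str].μX.…, done: send[Int].send[Bool].μX.…, ok: select{stop: select{data: μX.…, retry: μX.…, ack: μX.…}, data: recv[Str].μX.…}}
step 3: got offer more, protocol expects select more or select done or select ok  ✗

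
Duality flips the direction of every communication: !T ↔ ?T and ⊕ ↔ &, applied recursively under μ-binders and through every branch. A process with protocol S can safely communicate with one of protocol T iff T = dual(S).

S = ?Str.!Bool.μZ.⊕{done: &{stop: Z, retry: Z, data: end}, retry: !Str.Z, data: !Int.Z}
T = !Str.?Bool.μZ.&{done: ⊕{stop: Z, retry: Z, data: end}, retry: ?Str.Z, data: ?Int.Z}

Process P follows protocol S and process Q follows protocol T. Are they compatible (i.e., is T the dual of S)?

?Str vs !Str  ✓
  !Bool vs ?Bool  ✓
    μZ vs μZ  ✓ (binder kept)
      ⊕{done,retry,data} vs &{done,retry,data}  ✓ labels match
        [done]
          &{stop,retry,data} vs ⊕{stop,retry,data}  ✓ labels match
            [stop]
              Z vs Z  ✓
            [retry]
              Z vs Z  ✓
            [data]
              end vs end  ✓
        [retry]
          !Str vs ?Str  ✓
            Z vs Z  ✓
        [data]
          !Int vs ?Int  ✓
            Z vs Z  ✓

YES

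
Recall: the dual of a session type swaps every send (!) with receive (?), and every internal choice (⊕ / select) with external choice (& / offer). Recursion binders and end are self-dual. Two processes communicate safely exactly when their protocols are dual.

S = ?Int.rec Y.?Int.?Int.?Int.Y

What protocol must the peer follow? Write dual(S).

?Int ↦ !Int
  rec Y ↦ rec Y  (μ self-dual)
    ?Int ↦ !Int
      ?Int ↦ !Int
        ?Int ↦ !Int
          Y ↦ Y

!Int.rec Y.!Int.!Int.!Int.Y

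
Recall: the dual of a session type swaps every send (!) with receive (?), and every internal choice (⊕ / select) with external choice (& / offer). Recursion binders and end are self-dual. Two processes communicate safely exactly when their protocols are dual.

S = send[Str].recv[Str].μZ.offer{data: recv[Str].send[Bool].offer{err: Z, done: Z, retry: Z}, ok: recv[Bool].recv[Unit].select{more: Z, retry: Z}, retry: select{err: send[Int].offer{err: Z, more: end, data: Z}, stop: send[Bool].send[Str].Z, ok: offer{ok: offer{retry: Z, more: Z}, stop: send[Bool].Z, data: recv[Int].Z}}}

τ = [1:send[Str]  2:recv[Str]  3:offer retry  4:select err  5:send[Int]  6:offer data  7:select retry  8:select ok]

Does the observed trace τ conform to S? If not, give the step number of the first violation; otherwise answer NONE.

7

@1 send[Str]  ok  residual = recv[Str].μZ.…
@2 recv[Str]  ok  residual = μZ.…
@3 offer retry  ok  residual = select{err: send[Int].offer{err: μZ.…, more: end, data: μZ.…}, stop: send[Bool].send[Str].μZ.…, ok: offer{ok: offer{retry: μZ.…, more: μZ.…}, stop: send[Bool].μZ.…, data: recv[Int].μZ.…}}
@4 select err  ok  residual = send[Int].offer{err: μZ.…, more: end, data: μZ.…}
@5 send[Int]  ok  residual = offer{err: μZ.…, more: end, data: μZ.…}
@6 offer data  ok  residual = μZ.…
@7 got select retry, protocol expects offer data or offer ok or offer retry  ✗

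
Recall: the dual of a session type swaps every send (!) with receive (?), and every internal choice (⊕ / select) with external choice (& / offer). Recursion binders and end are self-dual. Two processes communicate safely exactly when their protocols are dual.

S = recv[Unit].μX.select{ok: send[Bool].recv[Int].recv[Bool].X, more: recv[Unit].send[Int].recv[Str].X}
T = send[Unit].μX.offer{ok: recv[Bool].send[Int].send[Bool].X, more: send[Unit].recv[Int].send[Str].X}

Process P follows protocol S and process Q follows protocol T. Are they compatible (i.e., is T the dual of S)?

YES

recv[Unit] | send[Unit]  ok
  μX | μX  ok (binder kept)
    select{ok,more} | offer{ok,more}  ok labels match
      • ok:
        send[Bool] | recv[Bool]  ok
          recv[Int] | send[Int]  ok
            recv[Bool] | send[Bool]  ok
              X | X  ok
      • more:
        recv[Unit] | send[Unit]  ok
          send[Int] | recv[Int]  ok
            recv[Str] | send[Str]  ok
              X | X  ok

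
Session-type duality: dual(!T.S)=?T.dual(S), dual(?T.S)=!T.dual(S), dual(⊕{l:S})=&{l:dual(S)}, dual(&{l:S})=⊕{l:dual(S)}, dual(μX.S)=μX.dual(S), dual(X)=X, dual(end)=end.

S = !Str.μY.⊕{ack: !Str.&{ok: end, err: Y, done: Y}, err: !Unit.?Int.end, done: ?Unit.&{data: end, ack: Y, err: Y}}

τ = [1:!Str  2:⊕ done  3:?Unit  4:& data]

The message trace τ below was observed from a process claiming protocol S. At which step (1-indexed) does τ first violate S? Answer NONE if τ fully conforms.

[1] !Str  ✓  residual = μY.…
[2] ⊕ done  ✓  residual = ?Unit.&{data: end, ack: μY.…, err: μY.…}
[3] ?Unit  ✓  residual = &{data: end, ack: μY.…, err: μY.…}
[4] & data  ✓  residual = end
τ conforms to S (length 4)

NONE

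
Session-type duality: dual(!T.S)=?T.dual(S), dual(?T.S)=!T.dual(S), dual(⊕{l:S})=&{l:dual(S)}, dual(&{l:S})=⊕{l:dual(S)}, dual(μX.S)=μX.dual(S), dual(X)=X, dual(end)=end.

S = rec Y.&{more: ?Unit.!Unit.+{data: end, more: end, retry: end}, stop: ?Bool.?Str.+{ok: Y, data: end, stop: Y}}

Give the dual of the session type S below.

rec Y ↦ rec Y  (rec unchanged)
  &{more,stop} ↦ +{more,stop}  (offer→select)
    case more:
      ?Unit ↦ !Unit
        !Unit ↦ ?Unit
          +{data,more,retry} ↦ &{data,more,retry}  (internal→external)
            case data:
              end self-dual
            case more:
              end self-dual
            case retry:
              end self-dual
    case stop:
      ?Bool ↦ !Bool
        ?Str ↦ !Str
          +{ok,data,stop} ↦ &{ok,data,stop}  (internal→external)
            case ok:
              Y self-dual
            case data:
              end self-dual
            case stop:
              Y self-dual

rec Y.+{more: !Unit.?Unit.&{data: end, more: end, retry: end}, stop: !Bool.!Str.&{ok: Y, data: end, stop: Y}}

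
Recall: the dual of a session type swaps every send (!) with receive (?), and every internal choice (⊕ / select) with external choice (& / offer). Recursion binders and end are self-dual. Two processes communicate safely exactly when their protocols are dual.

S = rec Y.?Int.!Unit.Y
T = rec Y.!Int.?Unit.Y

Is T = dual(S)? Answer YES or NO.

rec Y vs rec Y  match (binder kept)
  ?Int vs !Int  match
    !Unit vs ?Unit  match
      Y vs Y  match

YES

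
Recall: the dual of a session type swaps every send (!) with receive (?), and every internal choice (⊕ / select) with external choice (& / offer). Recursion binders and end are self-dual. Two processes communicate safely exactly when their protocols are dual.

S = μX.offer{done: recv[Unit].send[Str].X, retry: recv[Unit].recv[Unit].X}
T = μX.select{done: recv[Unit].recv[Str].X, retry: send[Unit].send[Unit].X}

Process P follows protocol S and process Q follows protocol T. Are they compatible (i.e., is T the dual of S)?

μX | μX  match (μ self-dual)
  offer{done,retry} | select{done,retry}  match label sets agree
    case done:
      recv[Unit] | recv[Unit]  ✗ same direction on both sides — not dual

NO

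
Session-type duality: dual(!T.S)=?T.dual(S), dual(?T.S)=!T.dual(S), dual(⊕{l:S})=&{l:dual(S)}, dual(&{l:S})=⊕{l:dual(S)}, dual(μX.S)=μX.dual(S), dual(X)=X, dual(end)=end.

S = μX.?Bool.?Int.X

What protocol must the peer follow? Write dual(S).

μX ↦ μX  (binder kept)
  ?Bool ↦ !Bool
    ?Int ↦ !Int
      X self-dual

μX.!Bool.!Int.X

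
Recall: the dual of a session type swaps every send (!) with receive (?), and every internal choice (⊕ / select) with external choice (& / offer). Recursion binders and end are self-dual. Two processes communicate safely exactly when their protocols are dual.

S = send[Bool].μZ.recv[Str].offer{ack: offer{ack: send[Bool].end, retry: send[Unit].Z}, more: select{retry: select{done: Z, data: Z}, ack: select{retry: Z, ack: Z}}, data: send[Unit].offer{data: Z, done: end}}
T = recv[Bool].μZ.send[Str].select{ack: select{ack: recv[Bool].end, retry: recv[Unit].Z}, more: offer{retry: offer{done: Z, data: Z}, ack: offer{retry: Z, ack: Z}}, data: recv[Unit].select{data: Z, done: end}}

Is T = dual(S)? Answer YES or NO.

YES

send[Bool] vs recv[Bool]  ✓
  μZ vs μZ  ✓ (μ self-dual)
    recv[Str] vs send[Str]  ✓
      offer{ack,more,data} vs select{ack,more,data}  ✓ same labels
        • ack:
          offer{ack,retry} vs select{ack,retry}  ✓ same labels
            • ack:
              send[Bool] vs recv[Bool]  ✓
                end vs end  ✓
            • retry:
              send[Unit] vs recv[Unit]  ✓
                Z vs Z  ✓
        • more:
          select{retry,ack} vs offer{retry,ack}  ✓ same labels
            • retry:
              select{done,data} vs offer{done,data}  ✓ same labels
                • done:
                  Z vs Z  ✓
                • data:
                  Z vs Z  ✓
            • ack:
              select{retry,ack} vs offer{retry,ack}  ✓ same labels
                • retry:
                  Z vs Z  ✓
                • ack:
                  Z vs Z  ✓
        • data:
          send[Unit] vs recv[Unit]  ✓
            offer{data,done} vs select{data,done}  ✓ same labels
              • data:
                Z vs Z  ✓
              • done:
                end vs end  ✓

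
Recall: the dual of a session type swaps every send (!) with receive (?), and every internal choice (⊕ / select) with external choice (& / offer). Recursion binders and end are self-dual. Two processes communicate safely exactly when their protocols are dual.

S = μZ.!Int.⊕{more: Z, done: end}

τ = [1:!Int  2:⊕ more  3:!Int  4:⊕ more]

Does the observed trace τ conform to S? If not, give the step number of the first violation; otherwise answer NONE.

step 1: !Int  match  cont: ⊕{more: μZ.…, done: end}
step 2: ⊕ more  match  cont: μZ.…
step 3: !Int  match  cont: ⊕{more: μZ.…, done: end}
step 4: ⊕ more  match  cont: μZ.…
τ conforms to S (length 4)

NONE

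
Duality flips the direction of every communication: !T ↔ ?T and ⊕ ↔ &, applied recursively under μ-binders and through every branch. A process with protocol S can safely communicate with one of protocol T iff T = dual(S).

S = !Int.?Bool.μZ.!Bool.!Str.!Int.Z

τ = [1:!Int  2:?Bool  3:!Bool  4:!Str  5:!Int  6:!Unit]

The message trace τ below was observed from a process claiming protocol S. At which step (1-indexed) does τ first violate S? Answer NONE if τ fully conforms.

@1 !Int  match  cont: ?Bool.μZ.…
@2 ?Bool  match  cont: μZ.…
@3 !Bool  match  cont: !Str.!Int.μZ.…
@4 !Str  match  cont: !Int.μZ.…
@5 !Int  match  cont: μZ.…
@6 got !Unit, protocol expects !Bool  ✗

6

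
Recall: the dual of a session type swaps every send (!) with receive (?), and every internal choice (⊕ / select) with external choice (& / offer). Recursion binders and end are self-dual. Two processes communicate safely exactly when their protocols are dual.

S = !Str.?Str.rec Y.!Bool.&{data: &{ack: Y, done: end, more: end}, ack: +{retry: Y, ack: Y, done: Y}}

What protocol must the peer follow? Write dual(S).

!Str = ?Str
  ?Str = !Str
    rec Y = rec Y  (rec unchanged)
      !Bool = ?Bool
        &{data,ack} = +{data,ack}  (&→⊕)
          • data:
            &{ack,done,more} = +{ack,done,more}  (&→⊕)
              • ack:
                dual(Y) = Y
              • done:
                dual(end) = end
              • more:
                dual(end) = end
          • ack:
            +{retry,ack,done} = &{retry,ack,done}  (⊕→&)
              • retry:
                dual(Y) = Y
              • ack:
                dual(Y) = Y
              • done:
                dual(Y) = Y

?Str.!Str.rec Y.?Bool.+{data: +{ack: Y, done: end, more: end}, ack: &{retry: Y, ack: Y, done: Y}}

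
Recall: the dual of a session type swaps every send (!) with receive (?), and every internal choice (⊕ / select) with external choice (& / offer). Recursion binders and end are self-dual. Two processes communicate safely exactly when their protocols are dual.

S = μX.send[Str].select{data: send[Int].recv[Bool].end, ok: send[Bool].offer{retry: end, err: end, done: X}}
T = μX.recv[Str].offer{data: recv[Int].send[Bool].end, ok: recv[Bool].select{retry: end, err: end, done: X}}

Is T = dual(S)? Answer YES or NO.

μX vs μX  ✓ (μ self-dual)
  send[Str] vs recv[Str]  ✓
    select{data,ok} vs offer{data,ok}  ✓ same labels
      case data:
        send[Int] vs recv[Int]  ✓
          recv[Bool] vs send[Bool]  ✓
            end vs end  ✓
      case ok:
        send[Bool] vs recv[Bool]  ✓
          offer{retry,err,done} vs select{retry,err,done}  ✓ same labels
            case retry:
              end vs end  ✓
            case err:
              end vs end  ✓
            case done:
              X vs X  ✓

YES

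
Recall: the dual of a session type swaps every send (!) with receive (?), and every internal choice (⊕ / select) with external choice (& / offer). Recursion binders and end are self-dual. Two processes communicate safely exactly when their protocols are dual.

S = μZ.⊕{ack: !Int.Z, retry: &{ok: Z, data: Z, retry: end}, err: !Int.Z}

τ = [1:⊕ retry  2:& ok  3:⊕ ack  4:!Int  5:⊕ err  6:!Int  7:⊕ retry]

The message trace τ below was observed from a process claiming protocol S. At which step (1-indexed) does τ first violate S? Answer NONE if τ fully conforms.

step 1: ⊕ retry  ✓  state: &{ok: μZ.…, data: μZ.…, retry: end}
step 2: & ok  ✓  state: μZ.…
step 3: ⊕ ack  ✓  state: !Int.μZ.…
step 4: !Int  ✓  state: μZ.…
step 5: ⊕ err  ✓  state: !Int.μZ.…
step 6: !Int  ✓  state: μZ.…
step 7: ⊕ retry  ✓  state: &{ok: μZ.…, data: μZ.…, retry: end}
all 7 steps conform

NONE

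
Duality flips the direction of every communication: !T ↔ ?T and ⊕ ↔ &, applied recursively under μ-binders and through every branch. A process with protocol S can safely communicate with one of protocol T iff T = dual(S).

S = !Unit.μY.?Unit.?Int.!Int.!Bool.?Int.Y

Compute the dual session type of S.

!Unit = ?Unit
  μY = μY  (rec unchanged)
    ?Unit = !Unit
      ?Int = !Int
        !Int = ?Int
          !Bool = ?Bool
            ?Int = !Int
              Y self-dual

?Unit.μY.!Unit.!Int.?Int.?Bool.!Int.Y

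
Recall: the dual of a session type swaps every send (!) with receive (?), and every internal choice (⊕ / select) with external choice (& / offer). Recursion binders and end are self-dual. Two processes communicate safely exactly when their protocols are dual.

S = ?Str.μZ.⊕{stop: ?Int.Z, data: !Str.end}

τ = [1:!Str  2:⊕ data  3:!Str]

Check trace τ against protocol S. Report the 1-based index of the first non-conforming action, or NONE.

1

[1] got !Str, protocol expects ?Str  ✗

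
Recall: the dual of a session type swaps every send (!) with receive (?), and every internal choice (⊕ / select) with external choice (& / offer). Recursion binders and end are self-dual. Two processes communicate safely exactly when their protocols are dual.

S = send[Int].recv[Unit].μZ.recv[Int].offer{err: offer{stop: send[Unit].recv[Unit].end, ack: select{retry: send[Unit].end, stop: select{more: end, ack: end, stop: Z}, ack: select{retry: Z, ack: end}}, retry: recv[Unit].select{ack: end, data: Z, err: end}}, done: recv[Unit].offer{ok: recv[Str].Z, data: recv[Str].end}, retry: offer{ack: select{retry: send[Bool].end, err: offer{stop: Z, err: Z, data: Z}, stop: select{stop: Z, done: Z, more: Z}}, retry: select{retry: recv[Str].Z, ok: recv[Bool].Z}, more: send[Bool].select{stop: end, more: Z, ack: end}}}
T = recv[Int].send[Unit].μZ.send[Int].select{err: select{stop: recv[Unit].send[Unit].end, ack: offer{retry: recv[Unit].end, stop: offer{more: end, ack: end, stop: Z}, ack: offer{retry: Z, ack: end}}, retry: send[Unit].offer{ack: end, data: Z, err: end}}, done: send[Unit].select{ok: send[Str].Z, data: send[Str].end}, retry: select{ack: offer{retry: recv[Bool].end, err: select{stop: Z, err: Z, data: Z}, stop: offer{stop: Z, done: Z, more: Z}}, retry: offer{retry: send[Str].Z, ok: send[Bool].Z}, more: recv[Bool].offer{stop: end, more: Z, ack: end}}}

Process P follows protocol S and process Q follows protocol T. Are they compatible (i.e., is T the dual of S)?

YES

send[Int] ‖ recv[Int]  ✓
  recv[Unit] ‖ send[Unit]  ✓
    μZ ‖ μZ  ✓ (μ self-dual)
      recv[Int] ‖ send[Int]  ✓
        offer{err,done,retry} ‖ select{err,done,retry}  ✓ label sets agree
          • err:
            offer{stop,ack,retry} ‖ select{stop,ack,retry}  ✓ label sets agree
              • stop:
                send[Unit] ‖ recv[Unit]  ✓
                  recv[Unit] ‖ send[Unit]  ✓
                    end ‖ end  ✓
              • ack:
                select{retry,stop,ack} ‖ offer{retry,stop,ack}  ✓ label sets agree
                  • retry:
                    send[Unit] ‖ recv[Unit]  ✓
                      end ‖ end  ✓
                  • stop:
                    select{more,ack,stop} ‖ offer{more,ack,stop}  ✓ label sets agree
                      • more:
                        end ‖ end  ✓
                      • ack:
                        end ‖ end  ✓
                      • stop:
                        Z ‖ Z  ✓
                  • ack:
                    select{retry,ack} ‖ offer{retry,ack}  ✓ label sets agree
                      • retry:
                        Z ‖ Z  ✓
                      • ack:
                        end ‖ end  ✓
              • retry:
                recv[Unit] ‖ send[Unit]  ✓
                  select{ack,data,err} ‖ offer{ack,data,err}  ✓ label sets agree
                    • ack:
                      end ‖ end  ✓
                    • data:
                      Z ‖ Z  ✓
                    • err:
                      end ‖ end  ✓
          • done:
            recv[Unit] ‖ send[Unit]  ✓
              offer{ok,data} ‖ select{ok,data}  ✓ label sets agree
                • ok:
                  recv[Str] ‖ send[Str]  ✓
                    Z ‖ Z  ✓
                • data:
                  recv[Str] ‖ send[Str]  ✓
                    end ‖ end  ✓
          • retry:
            offer{ack,retry,more} ‖ select{ack,retry,more}  ✓ label sets agree
              • ack:
                select{retry,err,stop} ‖ offer{retry,err,stop}  ✓ label sets agree
                  • retry:
                    send[Bool] ‖ recv[Bool]  ✓
                      end ‖ end  ✓
                  • err:
                    offer{stop,err,data} ‖ select{stop,err,data}  ✓ label sets agree
                      • stop:
                        Z ‖ Z  ✓
                      • err:
                        Z ‖ Z  ✓
                      • data:
                        Z ‖ Z  ✓
                  • stop:
                    select{stop,done,more} ‖ offer{stop,done,more}  ✓ label sets agree
                      • stop:
                        Z ‖ Z  ✓
                      • done:
                        Z ‖ Z  ✓
                      • more:
                        Z ‖ Z  ✓
              • retry:
                select{retry,ok} ‖ offer{retry,ok}  ✓ label sets agree
                  • retry:
                    recv[Str] ‖ send[Str]  ✓
                      Z ‖ Z  ✓
                  • ok:
                    recv[Bool] ‖ send[Bool]  ✓
                      Z ‖ Z  ✓
              • more:
                send[Bool] ‖ recv[Bool]  ✓
                  select{stop,more,ack} ‖ offer{stop,more,ack}  ✓ label sets agree
                    • stop:
                      end ‖ end  ✓
                    • more:
                      Z ‖ Z  ✓
                    • ack:
                      end ‖ end  ✓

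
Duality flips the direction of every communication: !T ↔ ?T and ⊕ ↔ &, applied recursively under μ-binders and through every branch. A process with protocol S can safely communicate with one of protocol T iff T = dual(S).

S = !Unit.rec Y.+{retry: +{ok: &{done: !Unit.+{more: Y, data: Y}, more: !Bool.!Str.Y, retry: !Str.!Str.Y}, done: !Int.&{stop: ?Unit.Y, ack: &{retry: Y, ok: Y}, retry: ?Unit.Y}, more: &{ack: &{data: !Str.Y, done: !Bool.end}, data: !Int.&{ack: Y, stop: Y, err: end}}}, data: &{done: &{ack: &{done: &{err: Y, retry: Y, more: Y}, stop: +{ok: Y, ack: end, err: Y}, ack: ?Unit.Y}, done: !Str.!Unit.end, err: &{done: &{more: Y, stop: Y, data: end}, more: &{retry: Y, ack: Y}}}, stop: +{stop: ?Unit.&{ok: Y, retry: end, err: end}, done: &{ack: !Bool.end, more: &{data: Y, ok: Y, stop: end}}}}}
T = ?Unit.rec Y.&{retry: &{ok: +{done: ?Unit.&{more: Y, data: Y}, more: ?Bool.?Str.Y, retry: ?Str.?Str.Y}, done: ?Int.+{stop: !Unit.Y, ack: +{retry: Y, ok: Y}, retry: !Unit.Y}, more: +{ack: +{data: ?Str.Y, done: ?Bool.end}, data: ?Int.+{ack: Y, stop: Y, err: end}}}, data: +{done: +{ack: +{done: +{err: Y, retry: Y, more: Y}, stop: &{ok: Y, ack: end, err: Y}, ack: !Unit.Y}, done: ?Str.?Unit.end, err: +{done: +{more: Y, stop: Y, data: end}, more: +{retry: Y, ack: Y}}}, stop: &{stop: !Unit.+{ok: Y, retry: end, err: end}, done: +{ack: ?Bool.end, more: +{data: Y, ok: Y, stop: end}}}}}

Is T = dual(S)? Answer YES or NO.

YES

!Unit | ?Unit  ✓
  rec Y | rec Y  ✓ (binder kept)
    +{retry,data} | &{retry,data}  ✓ labels match
      [retry]
        +{ok,done,more} | &{ok,done,more}  ✓ labels match
          [ok]
            &{done,more,retry} | +{done,more,retry}  ✓ labels match
              [done]
                !Unit | ?Unit  ✓
                  +{more,data} | &{more,data}  ✓ labels match
                    [more]
                      Y | Y  ✓
                    [data]
                      Y | Y  ✓
              [more]
                !Bool | ?Bool  ✓
                  !Str | ?Str  ✓
                    Y | Y  ✓
              [retry]
                !Str | ?Str  ✓
                  !Str | ?Str  ✓
                    Y | Y  ✓
          [done]
            !Int | ?Int  ✓
              &{stop,ack,retry} | +{stop,ack,retry}  ✓ labels match
                [stop]
                  ?Unit | !Unit  ✓
                    Y | Y  ✓
                [ack]
                  &{retry,ok} | +{retry,ok}  ✓ labels match
                    [retry]
                      Y | Y  ✓
                    [ok]
                      Y | Y  ✓
                [retry]
                  ?Unit | !Unit  ✓
                    Y | Y  ✓
          [more]
            &{ack,data} | +{ack,data}  ✓ labels match
              [ack]
                &{data,done} | +{data,done}  ✓ labels match
                  [data]
                    !Str | ?Str  ✓
                      Y | Y  ✓
                  [done]
                    !Bool | ?Bool  ✓
                      end | end  ✓
              [data]
                !Int | ?Int  ✓
                  &{ack,stop,err} | +{ack,stop,err}  ✓ labels match
                    [ack]
                      Y | Y  ✓
                    [stop]
                      Y | Y  ✓
                    [err]
                      end | end  ✓
      [data]
        &{done,stop} | +{done,stop}  ✓ labels match
          [done]
            &{ack,done,err} | +{ack,done,err}  ✓ labels match
              [ack]
                &{done,stop,ack} | +{done,stop,ack}  ✓ labels match
                  [done]
                    &{err,retry,more} | +{err,retry,more}  ✓ labels match
                      [err]
                        Y | Y  ✓
                      [retry]
                        Y | Y  ✓
                      [more]
                        Y | Y  ✓
                  [stop]
                    +{ok,ack,err} | &{ok,ack,err}  ✓ labels match
                      [ok]
                        Y | Y  ✓
                      [ack]
                        end | end  ✓
                      [err]
                        Y | Y  ✓
                  [ack]
                    ?Unit | !Unit  ✓
                      Y | Y  ✓
              [done]
                !Str | ?Str  ✓
                  !Unit | ?Unit  ✓
                    end | end  ✓
              [err]
                &{done,more} | +{done,more}  ✓ labels match
                  [done]
                    &{more,stop,data} | +{more,stop,data}  ✓ labels match
                      [more]
                        Y | Y  ✓
                      [stop]
                        Y | Y  ✓
                      [data]
                        end | end  ✓
                  [more]
                    &{retry,ack} | +{retry,ack}  ✓ labels match
                      [retry]
                        Y | Y  ✓
                      [ack]
                        Y | Y  ✓
          [stop]
            +{stop,done} | &{stop,done}  ✓ labels match
              [stop]
                ?Unit | !Unit  ✓
                  &{ok,retry,err} | +{ok,retry,err}  ✓ labels match
                    [ok]
                      Y | Y  ✓
                    [retry]
                      end | end  ✓
                    [err]
                      end | end  ✓
              [done]
                &{ack,more} | +{ack,more}  ✓ labels match
                  [ack]
                    !Bool | ?Bool  ✓
                      end | end  ✓
                  [more]
                    &{data,ok,stop} | +{data,ok,stop}  ✓ labels match
                      [data]
                        Y | Y  ✓
                      [ok]
                        Y | Y  ✓
                      [stop]
                        end | end  ✓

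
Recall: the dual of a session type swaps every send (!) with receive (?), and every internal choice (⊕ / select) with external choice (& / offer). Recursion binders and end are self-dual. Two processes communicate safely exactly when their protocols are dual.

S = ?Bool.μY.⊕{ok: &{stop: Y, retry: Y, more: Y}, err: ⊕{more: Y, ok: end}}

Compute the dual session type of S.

!Bool.μY.&{ok: ⊕{stop: Y, retry: Y, more: Y}, err: &{more: Y, ok: end}}

?Bool = !Bool
  μY = μY  (μ self-dual)
    ⊕{ok,err} = &{ok,err}  (internal→external)
      • ok:
        &{stop,retry,more} = ⊕{stop,retry,more}  (&→⊕)
          • stop:
            Y ↦ Y
          • retry:
            Y ↦ Y
          • more:
            Y ↦ Y
      • err:
        ⊕{more,ok} = &{more,ok}  (internal→external)
          • more:
            Y ↦ Y
          • ok:
            end ↦ end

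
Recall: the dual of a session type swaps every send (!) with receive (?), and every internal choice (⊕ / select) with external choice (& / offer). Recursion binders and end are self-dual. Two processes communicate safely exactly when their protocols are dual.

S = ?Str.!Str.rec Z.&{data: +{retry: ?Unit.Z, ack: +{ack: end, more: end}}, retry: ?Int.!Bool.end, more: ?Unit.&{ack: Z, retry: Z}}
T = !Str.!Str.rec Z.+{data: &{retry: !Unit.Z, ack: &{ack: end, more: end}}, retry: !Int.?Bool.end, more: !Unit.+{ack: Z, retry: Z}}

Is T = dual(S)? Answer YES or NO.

?Str | !Str  ok
  !Str | !Str  ✗ same direction on both sides — not dual

NO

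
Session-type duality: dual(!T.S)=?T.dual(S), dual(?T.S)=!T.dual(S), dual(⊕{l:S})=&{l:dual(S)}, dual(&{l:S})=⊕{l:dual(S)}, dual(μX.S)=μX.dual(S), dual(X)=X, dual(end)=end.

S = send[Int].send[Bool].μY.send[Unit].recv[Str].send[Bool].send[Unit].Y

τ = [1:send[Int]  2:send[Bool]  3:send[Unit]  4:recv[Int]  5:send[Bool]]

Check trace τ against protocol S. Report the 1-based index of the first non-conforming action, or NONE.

4

step 1: send[Int]  ok  now at send[Bool].μY.…
step 2: send[Bool]  ok  now at μY.…
step 3: send[Unit]  ok  now at recv[Str].send[Bool].send[Unit].μY.…
step 4: got recv[Int], protocol expects recv[Str]  ✗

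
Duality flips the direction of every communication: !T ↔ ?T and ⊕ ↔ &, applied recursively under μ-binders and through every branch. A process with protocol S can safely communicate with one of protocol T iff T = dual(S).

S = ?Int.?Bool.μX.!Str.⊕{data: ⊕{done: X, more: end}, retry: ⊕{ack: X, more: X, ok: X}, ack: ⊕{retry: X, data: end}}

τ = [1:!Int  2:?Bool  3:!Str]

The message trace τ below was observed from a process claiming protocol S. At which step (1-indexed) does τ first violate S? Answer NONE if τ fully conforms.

1

step 1: got !Int, protocol expects ?Int  ✗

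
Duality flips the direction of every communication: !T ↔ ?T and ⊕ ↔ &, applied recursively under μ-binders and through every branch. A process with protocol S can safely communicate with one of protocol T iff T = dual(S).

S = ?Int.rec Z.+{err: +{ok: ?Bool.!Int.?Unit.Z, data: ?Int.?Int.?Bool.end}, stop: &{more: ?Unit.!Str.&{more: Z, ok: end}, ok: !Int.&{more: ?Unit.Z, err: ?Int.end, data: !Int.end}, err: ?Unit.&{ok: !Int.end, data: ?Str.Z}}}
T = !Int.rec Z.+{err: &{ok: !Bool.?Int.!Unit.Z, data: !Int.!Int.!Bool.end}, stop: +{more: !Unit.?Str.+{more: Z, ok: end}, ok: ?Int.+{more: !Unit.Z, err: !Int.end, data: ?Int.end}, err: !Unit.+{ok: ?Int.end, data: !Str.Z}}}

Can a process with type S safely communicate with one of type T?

NO

?Int ‖ !Int  match
  rec Z ‖ rec Z  match (rec unchanged)
    +{err,stop} ‖ +{err,stop}  ✗ choice polarity not flipped — not dual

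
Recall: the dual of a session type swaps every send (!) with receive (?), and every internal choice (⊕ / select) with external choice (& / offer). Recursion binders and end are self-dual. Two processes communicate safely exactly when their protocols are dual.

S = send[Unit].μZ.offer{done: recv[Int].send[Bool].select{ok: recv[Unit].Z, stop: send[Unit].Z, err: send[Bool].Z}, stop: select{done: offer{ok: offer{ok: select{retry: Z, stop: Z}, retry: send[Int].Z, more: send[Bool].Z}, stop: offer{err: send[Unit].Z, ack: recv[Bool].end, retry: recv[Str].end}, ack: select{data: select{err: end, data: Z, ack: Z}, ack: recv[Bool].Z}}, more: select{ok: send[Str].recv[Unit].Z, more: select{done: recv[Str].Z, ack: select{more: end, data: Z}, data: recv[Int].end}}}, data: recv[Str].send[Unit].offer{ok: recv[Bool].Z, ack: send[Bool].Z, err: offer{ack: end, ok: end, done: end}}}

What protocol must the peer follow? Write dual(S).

recv[Unit].μZ.select{done: send[Int].recv[Bool].offer{ok: send[Unit].Z, stop: recv[Unit].Z, err: recv[Bool].Z}, stop: offer{done: select{ok: select{ok: offer{retry: Z, stop: Z}, retry: recv[Int].Z, more: recv[Bool].Z}, stop: select{err: recv[Unit].Z, ack: send[Bool].end, retry: send[Str].end}, ack: offer{data: offer{err: end, data: Z, ack: Z}, ack: send[Bool].Z}}, more: offer{ok: recv[Str].send[Unit].Z, more: offer{done: send[Str].Z, ack: offer{more: end, data: Z}, data: send[Int].end}}}, data: send[Str].recv[Unit].select{ok: send[Bool].Z, ack: recv[Bool].Z, err: select{ack: end, ok: end, done: end}}}

send[Unit] = recv[Unit]
  μZ = μZ  (rec unchanged)
    offer{done,stop,data} = select{done,stop,data}  (&→⊕)
      case done:
        recv[Int] = send[Int]
          send[Bool] = recv[Bool]
            select{ok,stop,err} = offer{ok,stop,err}  (internal→external)
              case ok:
                recv[Unit] = send[Unit]
                  Z ↦ Z
              case stop:
                send[Unit] = recv[Unit]
                  Z ↦ Z
              case err:
                send[Bool] = recv[Bool]
                  Z ↦ Z
      case stop:
        select{done,more} = offer{done,more}  (internal→external)
          case done:
            offer{ok,stop,ack} = select{ok,stop,ack}  (&→⊕)
              case ok:
                offer{ok,retry,more} = select{ok,retry,more}  (&→⊕)
                  case ok:
                    select{retry,stop} = offer{retry,stop}  (internal→external)
                      case retry:
                        Z ↦ Z
                      case stop:
                        Z ↦ Z
                  case retry:
                    send[Int] = recv[Int]
                      Z ↦ Z
                  case more:
                    send[Bool] = recv[Bool]
                      Z ↦ Z
              case stop:
                offer{err,ack,retry} = select{err,ack,retry}  (&→⊕)
                  case err:
                    send[Unit] = recv[Unit]
                      Z ↦ Z
                  case ack:
                    recv[Bool] = send[Bool]
                      end ↦ end
                  case retry:
                    recv[Str] = send[Str]
                      end ↦ end
              case ack:
                select{data,ack} = offer{data,ack}  (internal→external)
                  case data:
                    select{err,data,ack} = offer{err,data,ack}  (internal→external)
                      case err:
                        end ↦ end
                      case data:
                        Z ↦ Z
                      case ack:
                        Z ↦ Z
                  case ack:
                    recv[Bool] = send[Bool]
                      Z ↦ Z
          case more:
            select{ok,more} = offer{ok,more}  (internal→external)
              case ok:
                send[Str] = recv[Str]
                  recv[Unit] = send[Unit]
                    Z ↦ Z
              case more:
                select{done,ack,data} = offer{done,ack,data}  (internal→external)
                  case done:
                    recv[Str] = send[Str]
                      Z ↦ Z
                  case ack:
                    select{more,data} = offer{more,data}  (internal→external)
                      case more:
                        end ↦ end
                      case data:
                        Z ↦ Z
                  case data:
                    recv[Int] = send[Int]
                      end ↦ end
      case data:
        recv[Str] = send[Str]
          send[Unit] = recv[Unit]
            offer{ok,ack,err} = select{ok,ack,err}  (&→⊕)
              case ok:
                recv[Bool] = send[Bool]
                  Z ↦ Z
              case ack:
                send[Bool] = recv[Bool]
                  Z ↦ Z
              case err:
                offer{ack,ok,done} = select{ack,ok,done}  (&→⊕)
                  case ack:
                    end ↦ end
                  case ok:
                    end ↦ end
                  case done:
                    end ↦ end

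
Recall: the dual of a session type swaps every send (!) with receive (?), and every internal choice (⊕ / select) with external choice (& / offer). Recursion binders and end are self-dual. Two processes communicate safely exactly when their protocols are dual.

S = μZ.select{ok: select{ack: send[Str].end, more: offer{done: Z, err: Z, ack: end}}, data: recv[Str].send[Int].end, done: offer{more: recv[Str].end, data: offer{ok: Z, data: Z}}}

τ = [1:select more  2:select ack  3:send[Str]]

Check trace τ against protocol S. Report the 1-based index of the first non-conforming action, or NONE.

step 1: got select more, protocol expects select ok or select data or select done  ✗

1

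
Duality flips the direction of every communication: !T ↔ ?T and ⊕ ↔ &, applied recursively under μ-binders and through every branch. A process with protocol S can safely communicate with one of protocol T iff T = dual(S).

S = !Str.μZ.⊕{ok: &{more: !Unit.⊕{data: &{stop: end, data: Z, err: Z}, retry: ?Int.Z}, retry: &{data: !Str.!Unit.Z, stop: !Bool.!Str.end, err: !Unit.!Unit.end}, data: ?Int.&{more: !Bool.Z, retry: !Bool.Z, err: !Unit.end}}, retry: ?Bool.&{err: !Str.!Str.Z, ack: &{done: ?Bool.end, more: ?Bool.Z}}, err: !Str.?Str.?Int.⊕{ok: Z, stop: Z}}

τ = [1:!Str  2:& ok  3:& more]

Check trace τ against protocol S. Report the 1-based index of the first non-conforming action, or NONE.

2

[1] !Str  ✓  cont: μZ.…
[2] got & ok, protocol expects ⊕ ok or ⊕ retry or ⊕ err  ✗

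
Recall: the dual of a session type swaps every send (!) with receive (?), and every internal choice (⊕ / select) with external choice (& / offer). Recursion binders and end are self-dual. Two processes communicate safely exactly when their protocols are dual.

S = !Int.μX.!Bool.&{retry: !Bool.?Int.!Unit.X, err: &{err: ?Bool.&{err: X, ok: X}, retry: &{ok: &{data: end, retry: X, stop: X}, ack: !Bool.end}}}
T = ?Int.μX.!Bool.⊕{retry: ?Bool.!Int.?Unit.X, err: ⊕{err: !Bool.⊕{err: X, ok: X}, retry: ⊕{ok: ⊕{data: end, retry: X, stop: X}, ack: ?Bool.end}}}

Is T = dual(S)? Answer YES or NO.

!Int ‖ ?Int  ✓
  μX ‖ μX  ✓ (μ self-dual)
    !Bool ‖ !Bool  ✗ same direction on both sides — not dual

NO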